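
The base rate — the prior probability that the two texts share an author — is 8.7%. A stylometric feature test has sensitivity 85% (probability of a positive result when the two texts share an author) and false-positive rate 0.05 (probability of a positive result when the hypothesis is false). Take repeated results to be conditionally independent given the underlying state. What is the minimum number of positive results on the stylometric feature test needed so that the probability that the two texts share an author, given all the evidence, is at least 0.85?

Prior odds = 0.087/0.913 = 87/913.
Likelihood ratio of a positive result = 0.85/0.05 = 17.
Target odds: 0.85 ÷ 0.15 = 17/3.
Need (87/913) × 17ⁿ ≥ 17/3, i.e. 17ⁿ ≥ 15521/261.
17¹ = 17 falls short of 15521/261 but 17² = 289 reaches it, so n = 2.

2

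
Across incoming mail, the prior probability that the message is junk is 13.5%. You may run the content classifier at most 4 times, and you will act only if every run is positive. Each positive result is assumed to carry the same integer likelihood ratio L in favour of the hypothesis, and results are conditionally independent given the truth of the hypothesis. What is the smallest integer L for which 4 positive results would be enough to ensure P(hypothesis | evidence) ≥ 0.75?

Prior odds = 0.135/0.865 = 27/173.
Target odds = 0.75/0.25 = 3.
Need L⁴ ≥ 3 ÷ (27/173) = 173/9.
2⁴ = 16 < 173/9 ≤ 81 = 3⁴, so L = 3.

3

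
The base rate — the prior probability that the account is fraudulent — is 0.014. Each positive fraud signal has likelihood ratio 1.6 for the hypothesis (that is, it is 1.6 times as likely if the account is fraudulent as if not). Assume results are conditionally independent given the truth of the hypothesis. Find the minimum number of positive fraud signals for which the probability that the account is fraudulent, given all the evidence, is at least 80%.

Prior odds = 0.014/0.986 = 7/493.
Likelihood ratio per positive fraud signal = 1.6.
Target odds: 0.8 ÷ 0.2 = 4.
Require 1.6ⁿ ≥ 4 ÷ (7/493) = 1972/7.
1.6¹² ≈281.475 falls short of 1972/7 but 1.6¹³ ≈450.36 reaches it, so n = 13.

13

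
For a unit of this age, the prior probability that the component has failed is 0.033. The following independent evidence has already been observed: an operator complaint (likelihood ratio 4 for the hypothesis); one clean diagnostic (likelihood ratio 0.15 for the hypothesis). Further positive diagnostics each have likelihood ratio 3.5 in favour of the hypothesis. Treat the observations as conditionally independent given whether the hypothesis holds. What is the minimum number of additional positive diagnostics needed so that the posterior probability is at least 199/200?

8

Prior odds = 0.033/0.967 = 33/967.
Combined Bayes factor of the evidence already in hand = 4 × 0.15 = 0.6.
Odds after that evidence = (33/967) × 0.6 = 99/4835.
Target odds = 0.995/0.005 = 199.
Need 3.5ⁿ ≥ 199 ÷ (99/4835) = 962165/99.
3.5⁷ = 823543/128 falls short of 962165/99 but 3.5⁸ = 5764801/256 reaches it, so n = 8.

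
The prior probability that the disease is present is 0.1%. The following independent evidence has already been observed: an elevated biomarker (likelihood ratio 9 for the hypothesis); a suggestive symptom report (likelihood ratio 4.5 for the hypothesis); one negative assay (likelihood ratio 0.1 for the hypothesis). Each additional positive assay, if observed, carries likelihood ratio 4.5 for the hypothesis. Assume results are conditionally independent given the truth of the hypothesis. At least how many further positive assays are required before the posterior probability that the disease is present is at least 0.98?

7

Prior odds = 0.001/0.999 = 1/999.
Combined Bayes factor of the evidence already in hand = 9 × 4.5 × 0.1 = 4.05.
Odds after that evidence = (1/999) × 4.05 = 3/740.
Target odds = 0.98/0.02 = 49.
Need 4.5ⁿ ≥ 49 ÷ (3/740) = 36260/3.
4.5⁶ = 8303.765625 falls short of 36260/3 but 4.5⁷ = 4782969/128 reaches it, so n = 7.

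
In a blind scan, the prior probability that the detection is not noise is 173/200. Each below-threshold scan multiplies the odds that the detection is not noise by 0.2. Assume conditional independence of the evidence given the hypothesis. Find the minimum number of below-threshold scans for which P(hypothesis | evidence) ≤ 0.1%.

Prior odds: 0.865 ÷ 0.135 = 173/27.
Likelihood ratio per below-threshold scan = 0.2.
Target odds: 0.001 ÷ 0.999 = 1/999.
Need (173/27) × 0.2ⁿ ≤ 1/999, i.e. 0.2ⁿ ≤ 1/6401.
0.2⁵ = 0.00032 is still above 1/6401 but 0.2⁶ = 1/15625 is at or below it, so n = 6.

6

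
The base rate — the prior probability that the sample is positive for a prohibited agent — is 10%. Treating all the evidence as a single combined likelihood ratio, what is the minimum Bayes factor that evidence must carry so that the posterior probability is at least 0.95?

Prior odds = 0.1/0.9 = 1/9.
Target odds = 0.95/0.05 = 19.
Required Bayes factor = 19 ÷ (1/9) = 171.

171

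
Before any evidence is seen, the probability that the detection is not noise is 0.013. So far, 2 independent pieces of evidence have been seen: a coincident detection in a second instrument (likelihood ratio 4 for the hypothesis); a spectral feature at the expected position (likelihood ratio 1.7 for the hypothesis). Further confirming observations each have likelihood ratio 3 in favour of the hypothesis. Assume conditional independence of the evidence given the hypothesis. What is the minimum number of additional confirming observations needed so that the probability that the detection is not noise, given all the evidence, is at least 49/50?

6

Prior odds = 0.013/0.987 = 13/987.
Combined Bayes factor of the evidence already in hand = 4 × 1.7 = 6.8.
Odds after that evidence = (13/987) × 6.8 = 442/4935.
Target odds = 0.98/0.02 = 49.
Need 3ⁿ ≥ 49 ÷ (442/4935) = 241815/442.
3⁵ = 243 falls short of 241815/442 but 3⁶ = 729 reaches it, so n = 6.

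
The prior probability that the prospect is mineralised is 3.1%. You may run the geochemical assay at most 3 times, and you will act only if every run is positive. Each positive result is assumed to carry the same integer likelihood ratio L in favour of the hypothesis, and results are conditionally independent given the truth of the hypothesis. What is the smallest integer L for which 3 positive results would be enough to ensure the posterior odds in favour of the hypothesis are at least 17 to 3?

6

Prior odds = 0.031/0.969 = 31/969.
Target odds = 17/3.
Need L³ ≥ 17/3 ÷ (31/969) = 5491/31.
5³ = 125 < 5491/31 ≤ 216 = 6³, so L = 6.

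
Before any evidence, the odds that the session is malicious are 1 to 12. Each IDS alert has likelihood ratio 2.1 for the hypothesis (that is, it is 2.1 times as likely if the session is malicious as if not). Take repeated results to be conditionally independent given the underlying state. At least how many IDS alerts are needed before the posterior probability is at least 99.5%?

Prior odds = 1/12.
Likelihood ratio per IDS alert = 2.1.
Target posterior odds = 0.995/0.005 = 199.
Require 2.1ⁿ ≥ 199 ÷ (1/12) = 2388.
2.1¹⁰ ≈1667.99 falls short of 2388 but 2.1¹¹ ≈3502.78 reaches it, so n = 11.

11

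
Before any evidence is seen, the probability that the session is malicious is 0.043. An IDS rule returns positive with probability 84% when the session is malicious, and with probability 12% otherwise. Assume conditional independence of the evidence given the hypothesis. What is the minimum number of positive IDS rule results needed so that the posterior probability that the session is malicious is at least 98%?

4

Prior odds: 0.043 ÷ 0.957 = 43/957.
Likelihood ratio of a positive result = 0.84/0.12 = 7.
Target odds: 0.98 ÷ 0.02 = 49.
Need (43/957) × 7ⁿ ≥ 49, i.e. 7ⁿ ≥ 46893/43.
7³ = 343 falls short of 46893/43 but 7⁴ = 2401 reaches it, so n = 4.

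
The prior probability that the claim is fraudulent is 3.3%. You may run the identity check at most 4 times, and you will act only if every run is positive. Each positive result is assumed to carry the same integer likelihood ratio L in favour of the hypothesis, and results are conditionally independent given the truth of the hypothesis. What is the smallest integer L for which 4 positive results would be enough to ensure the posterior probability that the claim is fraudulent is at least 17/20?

Prior odds = 0.033/0.967 = 33/967.
Target odds = 0.85/0.15 = 17/3.
Need L⁴ ≥ 17/3 ÷ (33/967) = 16439/99.
3⁴ = 81 < 16439/99 ≤ 256 = 4⁴, so L = 4.

4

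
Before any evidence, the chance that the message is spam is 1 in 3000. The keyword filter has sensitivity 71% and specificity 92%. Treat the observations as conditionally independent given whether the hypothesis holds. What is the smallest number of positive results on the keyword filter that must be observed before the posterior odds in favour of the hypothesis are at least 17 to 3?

5

Prior odds: (1/3000) ÷ (2999/3000) = 1/2999.
False-positive rate = 1 − 0.92 = 0.08; likelihood ratio of a positive = 0.71/0.08 = 8.875.
Target odds = 17/3.
Need (1/2999) × 8.875ⁿ ≥ 17/3, i.e. 8.875ⁿ ≥ 50983/3.
8.875⁴ = 25411681/4096 falls short of 50983/3 but 8.875⁵ ≈55060.7 reaches it, so n = 5.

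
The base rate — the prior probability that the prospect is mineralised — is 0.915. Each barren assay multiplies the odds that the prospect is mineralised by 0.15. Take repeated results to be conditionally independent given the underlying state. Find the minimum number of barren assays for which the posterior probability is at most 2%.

Prior odds: 0.915 ÷ 0.085 = 183/17.
Likelihood ratio per barren assay = 0.15.
Target posterior odds = 0.02/0.98 = 1/49.
Need (183/17) × 0.15ⁿ ≤ 1/49, i.e. 0.15ⁿ ≤ 17/8967.
0.15³ = 0.003375 is still above 17/8967 but 0.15⁴ = 81/160000 is at or below it, so n = 4.

4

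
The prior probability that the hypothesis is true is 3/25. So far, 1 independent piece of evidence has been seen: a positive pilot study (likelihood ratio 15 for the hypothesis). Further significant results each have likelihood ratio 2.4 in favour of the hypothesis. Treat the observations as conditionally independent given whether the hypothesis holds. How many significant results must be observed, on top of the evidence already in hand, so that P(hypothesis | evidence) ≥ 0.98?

4

Prior odds = 0.12/0.88 = 3/22.
Bayes factor of the evidence already in hand = 15.
Odds after that evidence = (3/22) × 15 = 45/22.
Target odds = 0.98/0.02 = 49.
Need 2.4ⁿ ≥ 49 ÷ (45/22) = 1078/45.
2.4³ = 13.824 falls short of 1078/45 but 2.4⁴ = 33.1776 reaches it, so n = 4.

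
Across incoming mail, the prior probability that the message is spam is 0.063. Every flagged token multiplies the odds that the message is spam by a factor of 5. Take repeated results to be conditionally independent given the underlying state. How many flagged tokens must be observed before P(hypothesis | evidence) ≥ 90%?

Prior odds: 0.063 ÷ 0.937 = 63/937.
Likelihood ratio per flagged token = 5.
Target odds: 0.9 ÷ 0.1 = 9.
Need (63/937) × 5ⁿ ≥ 9, i.e. 5ⁿ ≥ 937/7.
5³ = 125 falls short of 937/7 but 5⁴ = 625 reaches it, so n = 4.

4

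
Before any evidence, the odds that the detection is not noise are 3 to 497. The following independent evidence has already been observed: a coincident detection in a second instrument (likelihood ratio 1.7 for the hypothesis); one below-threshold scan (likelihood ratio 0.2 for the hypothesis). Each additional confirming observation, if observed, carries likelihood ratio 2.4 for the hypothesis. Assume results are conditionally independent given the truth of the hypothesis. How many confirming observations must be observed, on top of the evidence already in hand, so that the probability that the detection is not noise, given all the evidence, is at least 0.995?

14

Prior odds = 3/497.
Combined Bayes factor of the evidence already in hand = 1.7 × 0.2 = 0.34.
Odds after that evidence = (3/497) × 0.34 = 51/24850.
Target odds = 0.995/0.005 = 199.
Need 2.4ⁿ ≥ 199 ÷ (51/24850) = 4945150/51.
2.4¹³ ≈87648.8 falls short of 4945150/51 but 2.4¹⁴ ≈210357 reaches it, so n = 14.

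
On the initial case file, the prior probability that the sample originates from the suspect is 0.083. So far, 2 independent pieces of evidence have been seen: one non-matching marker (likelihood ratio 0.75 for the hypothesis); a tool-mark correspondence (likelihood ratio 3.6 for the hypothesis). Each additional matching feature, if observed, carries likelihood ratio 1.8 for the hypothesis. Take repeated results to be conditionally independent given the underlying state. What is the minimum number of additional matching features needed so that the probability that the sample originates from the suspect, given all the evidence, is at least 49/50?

10

Prior odds = 0.083/0.917 = 83/917.
Combined Bayes factor of the evidence already in hand = 0.75 × 3.6 = 2.7.
Odds after that evidence = (83/917) × 2.7 = 2241/9170.
Target odds = 0.98/0.02 = 49.
Need 1.8ⁿ ≥ 49 ÷ (2241/9170) = 449330/2241.
1.8⁹ = 387420489/1953125 falls short of 449330/2241 but 1.8¹⁰ ≈357.047 reaches it, so n = 10.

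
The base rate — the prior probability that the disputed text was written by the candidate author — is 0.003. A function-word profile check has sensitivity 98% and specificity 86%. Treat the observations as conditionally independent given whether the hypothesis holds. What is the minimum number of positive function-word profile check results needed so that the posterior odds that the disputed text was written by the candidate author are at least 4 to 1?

Prior odds = 0.003/0.997 = 3/997.
False-positive rate = 1 − 0.86 = 0.14; likelihood ratio of a positive = 0.98/0.14 = 7.
Target odds = 4.
Need (3/997) × 7ⁿ ≥ 4, i.e. 7ⁿ ≥ 3988/3.
7³ = 343 falls short of 3988/3 but 7⁴ = 2401 reaches it, so n = 4.

4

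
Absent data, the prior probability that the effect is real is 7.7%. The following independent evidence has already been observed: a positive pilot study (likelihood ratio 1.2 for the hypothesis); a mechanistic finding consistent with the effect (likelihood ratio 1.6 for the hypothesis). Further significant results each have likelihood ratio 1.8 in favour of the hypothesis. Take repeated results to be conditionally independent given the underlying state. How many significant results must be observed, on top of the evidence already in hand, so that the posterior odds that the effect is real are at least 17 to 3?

7

Prior odds = 0.077/0.923 = 77/923.
Combined Bayes factor of the evidence already in hand = 1.2 × 1.6 = 1.92.
Odds after that evidence = (77/923) × 1.92 = 3696/23075.
Target odds = 17/3.
Need 1.8ⁿ ≥ 17/3 ÷ (3696/23075) = 392275/11088.
1.8⁶ = 531441/15625 falls short of 392275/11088 but 1.8⁷ = 4782969/78125 reaches it, so n = 7.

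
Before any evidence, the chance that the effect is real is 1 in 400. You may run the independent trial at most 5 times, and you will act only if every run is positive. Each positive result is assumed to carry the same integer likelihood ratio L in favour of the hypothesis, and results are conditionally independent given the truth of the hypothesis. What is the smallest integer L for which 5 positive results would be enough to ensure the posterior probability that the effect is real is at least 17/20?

5

Prior odds = 0.0025/0.9975 = 1/399.
Target odds = 0.85/0.15 = 17/3.
Need L⁵ ≥ 17/3 ÷ (1/399) = 2261.
4⁵ = 1024 < 2261 ≤ 3125 = 5⁵, so L = 5.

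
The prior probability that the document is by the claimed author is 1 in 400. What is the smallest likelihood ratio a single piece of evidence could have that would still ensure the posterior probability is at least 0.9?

3591

Prior odds = 0.0025/0.9975 = 1/399.
Target odds = 0.9/0.1 = 9.
Required Bayes factor = 9 ÷ (1/399) = 3591.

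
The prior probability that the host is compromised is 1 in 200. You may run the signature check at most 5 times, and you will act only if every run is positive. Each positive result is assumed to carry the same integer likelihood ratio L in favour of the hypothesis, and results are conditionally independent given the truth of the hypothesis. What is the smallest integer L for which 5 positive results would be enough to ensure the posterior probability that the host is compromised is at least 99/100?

Prior odds = 0.005/0.995 = 1/199.
Target odds = 0.99/0.01 = 99.
Need L⁵ ≥ 99 ÷ (1/199) = 19701.
7⁵ = 16807 < 19701 ≤ 32768 = 8⁵, so L = 8.

8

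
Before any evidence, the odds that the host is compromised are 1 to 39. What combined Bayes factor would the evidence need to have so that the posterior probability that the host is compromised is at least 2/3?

Prior odds = 1/39.
Target odds = (2/3)/(1/3) = 2.
Required Bayes factor = 2 ÷ (1/39) = 78.

78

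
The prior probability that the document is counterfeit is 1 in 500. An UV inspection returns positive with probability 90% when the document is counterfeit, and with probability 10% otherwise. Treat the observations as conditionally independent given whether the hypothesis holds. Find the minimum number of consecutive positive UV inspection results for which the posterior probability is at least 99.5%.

Prior odds = 0.002/0.998 = 1/499.
Likelihood ratio of a positive result = 0.9/0.1 = 9.
Target posterior odds = 0.995/0.005 = 199.
Require 9ⁿ ≥ 199 ÷ (1/499) = 99301.
9⁵ = 59049 falls short of 99301 but 9⁶ = 531441 reaches it, so n = 6.

6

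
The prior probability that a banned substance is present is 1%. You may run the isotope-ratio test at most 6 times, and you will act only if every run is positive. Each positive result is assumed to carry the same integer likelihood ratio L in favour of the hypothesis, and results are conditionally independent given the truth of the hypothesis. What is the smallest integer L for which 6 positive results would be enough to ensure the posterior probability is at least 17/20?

Prior odds = 0.01/0.99 = 1/99.
Target odds = 0.85/0.15 = 17/3.
Need L⁶ ≥ 17/3 ÷ (1/99) = 561.
2⁶ = 64 < 561 ≤ 729 = 3⁶, so L = 3.

3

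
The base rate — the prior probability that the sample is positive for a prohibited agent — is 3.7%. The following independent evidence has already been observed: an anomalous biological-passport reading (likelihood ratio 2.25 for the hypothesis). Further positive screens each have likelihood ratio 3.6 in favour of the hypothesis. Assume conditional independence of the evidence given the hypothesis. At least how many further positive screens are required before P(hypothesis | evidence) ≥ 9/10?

4

Prior odds = 0.037/0.963 = 37/963.
Bayes factor of the evidence already in hand = 2.25.
Odds after that evidence = (37/963) × 2.25 = 37/428.
Target odds = 0.9/0.1 = 9.
Need 3.6ⁿ ≥ 9 ÷ (37/428) = 3852/37.
3.6³ = 46.656 falls short of 3852/37 but 3.6⁴ = 167.9616 reaches it, so n = 4.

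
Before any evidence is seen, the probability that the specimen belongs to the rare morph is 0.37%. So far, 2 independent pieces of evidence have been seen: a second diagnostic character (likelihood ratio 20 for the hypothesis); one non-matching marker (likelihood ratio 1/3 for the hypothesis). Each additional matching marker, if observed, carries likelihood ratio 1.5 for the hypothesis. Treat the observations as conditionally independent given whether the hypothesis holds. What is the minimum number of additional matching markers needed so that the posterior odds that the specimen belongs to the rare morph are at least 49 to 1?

Prior odds = 0.0037/0.9963 = 37/9963.
Combined Bayes factor of the evidence already in hand = 20 × (1/3) = 20/3.
Odds after that evidence = (37/9963) × 20/3 = 740/29889.
Target odds = 49.
Need 1.5ⁿ ≥ 49 ÷ (740/29889) = 1464561/740.
1.5¹⁸ = 387420489/262144 falls short of 1464561/740 but 1.5¹⁹ ≈2216.84 reaches it, so n = 19.

19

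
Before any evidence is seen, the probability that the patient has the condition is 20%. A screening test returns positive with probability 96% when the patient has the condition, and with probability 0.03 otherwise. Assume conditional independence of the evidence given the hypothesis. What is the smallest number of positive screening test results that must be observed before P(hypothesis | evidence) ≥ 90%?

Prior odds = 0.2/0.8 = 0.25.
Likelihood ratio of a positive result = 0.96/0.03 = 32.
Target odds: 0.9 ÷ 0.1 = 9.
Need 0.25 × 32ⁿ ≥ 9, i.e. 32ⁿ ≥ 36.
32¹ = 32 falls short of 36 but 32² = 1024 reaches it, so n = 2.

2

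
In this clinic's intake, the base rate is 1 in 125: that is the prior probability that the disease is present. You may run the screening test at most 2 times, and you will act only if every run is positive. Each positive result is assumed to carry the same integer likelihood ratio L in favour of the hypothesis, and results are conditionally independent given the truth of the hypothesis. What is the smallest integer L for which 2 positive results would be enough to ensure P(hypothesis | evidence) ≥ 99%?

Prior odds = 0.008/0.992 = 1/124.
Target odds = 0.99/0.01 = 99.
Need L² ≥ 99 ÷ (1/124) = 12276.
110² = 12100 < 12276 ≤ 12321 = 111², so L = 111.

111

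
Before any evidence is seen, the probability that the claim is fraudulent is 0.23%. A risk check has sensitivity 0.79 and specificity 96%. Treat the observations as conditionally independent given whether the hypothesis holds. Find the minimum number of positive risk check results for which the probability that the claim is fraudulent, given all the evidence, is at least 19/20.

4

Prior odds: 0.0023 ÷ 0.9977 = 23/9977.
False-positive rate = 1 − 0.96 = 0.04; likelihood ratio of a positive = 0.79/0.04 = 19.75.
Target posterior odds = 0.95/0.05 = 19.
Require 19.75ⁿ ≥ 19 ÷ (23/9977) = 189563/23.
19.75³ = 7703.734375 falls short of 189563/23 but 19.75⁴ = 38950081/256 reaches it, so n = 4.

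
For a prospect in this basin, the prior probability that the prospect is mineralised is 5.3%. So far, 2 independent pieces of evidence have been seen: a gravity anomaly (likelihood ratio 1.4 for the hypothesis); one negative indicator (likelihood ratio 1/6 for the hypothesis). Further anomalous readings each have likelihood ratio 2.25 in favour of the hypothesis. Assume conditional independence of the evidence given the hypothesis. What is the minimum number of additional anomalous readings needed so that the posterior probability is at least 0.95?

Prior odds = 0.053/0.947 = 53/947.
Combined Bayes factor of the evidence already in hand = 1.4 × (1/6) = 7/30.
Odds after that evidence = (53/947) × 7/30 = 371/28410.
Target odds = 0.95/0.05 = 19.
Need 2.25ⁿ ≥ 19 ÷ (371/28410) = 539790/371.
2.25⁸ = 43046721/65536 falls short of 539790/371 but 2.25⁹ = 387420489/262144 reaches it, so n = 9.

9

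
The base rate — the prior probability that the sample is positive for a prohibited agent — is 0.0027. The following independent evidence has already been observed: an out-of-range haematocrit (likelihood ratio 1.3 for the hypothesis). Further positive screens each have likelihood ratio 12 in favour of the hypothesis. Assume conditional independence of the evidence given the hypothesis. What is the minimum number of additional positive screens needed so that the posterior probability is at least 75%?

3

Prior odds = 0.0027/0.9973 = 27/9973.
Bayes factor of the evidence already in hand = 1.3.
Odds after that evidence = (27/9973) × 1.3 = 351/99730.
Target odds = 0.75/0.25 = 3.
Need 12ⁿ ≥ 3 ÷ (351/99730) = 99730/117.
12² = 144 falls short of 99730/117 but 12³ = 1728 reaches it, so n = 3.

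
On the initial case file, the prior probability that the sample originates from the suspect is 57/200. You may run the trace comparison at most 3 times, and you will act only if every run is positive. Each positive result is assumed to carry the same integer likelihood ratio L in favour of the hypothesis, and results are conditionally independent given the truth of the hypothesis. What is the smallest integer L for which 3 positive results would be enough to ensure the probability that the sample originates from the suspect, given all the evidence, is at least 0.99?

7

Prior odds = 0.285/0.715 = 57/143.
Target odds = 0.99/0.01 = 99.
Need L³ ≥ 99 ÷ (57/143) = 4719/19.
6³ = 216 < 4719/19 ≤ 343 = 7³, so L = 7.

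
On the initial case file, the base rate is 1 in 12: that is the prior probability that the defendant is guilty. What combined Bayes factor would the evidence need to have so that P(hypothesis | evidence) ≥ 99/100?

1089

Prior odds = (1/12)/(11/12) = 1/11.
Target odds = 0.99/0.01 = 99.
Required Bayes factor = 99 ÷ (1/11) = 1089.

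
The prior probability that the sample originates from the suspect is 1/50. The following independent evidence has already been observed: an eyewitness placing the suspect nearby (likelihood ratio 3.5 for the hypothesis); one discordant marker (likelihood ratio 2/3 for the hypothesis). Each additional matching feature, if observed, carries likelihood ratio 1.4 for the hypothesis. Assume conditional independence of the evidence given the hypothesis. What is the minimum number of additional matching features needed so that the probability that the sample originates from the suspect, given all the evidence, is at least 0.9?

16

Prior odds = 0.02/0.98 = 1/49.
Combined Bayes factor of the evidence already in hand = 3.5 × (2/3) = 7/3.
Odds after that evidence = (1/49) × 7/3 = 1/21.
Target odds = 0.9/0.1 = 9.
Need 1.4ⁿ ≥ 9 ÷ (1/21) = 189.
1.4¹⁵ ≈155.568 falls short of 189 but 1.4¹⁶ ≈217.795 reaches it, so n = 16.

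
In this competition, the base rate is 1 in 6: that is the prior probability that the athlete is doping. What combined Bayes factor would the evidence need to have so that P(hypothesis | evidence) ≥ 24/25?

Prior odds = (1/6)/(5/6) = 0.2.
Target odds = 0.96/0.04 = 24.
Required Bayes factor = 24 ÷ 0.2 = 120.

120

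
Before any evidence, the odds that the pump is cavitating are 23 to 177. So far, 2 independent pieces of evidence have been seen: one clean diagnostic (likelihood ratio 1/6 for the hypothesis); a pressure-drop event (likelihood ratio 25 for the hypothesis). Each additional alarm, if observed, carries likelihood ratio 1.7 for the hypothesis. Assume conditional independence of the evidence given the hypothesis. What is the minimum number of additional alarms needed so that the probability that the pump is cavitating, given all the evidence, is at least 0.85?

5

Prior odds = 23/177.
Combined Bayes factor of the evidence already in hand = (1/6) × 25 = 25/6.
Odds after that evidence = (23/177) × 25/6 = 575/1062.
Target odds = 0.85/0.15 = 17/3.
Need 1.7ⁿ ≥ 17/3 ÷ (575/1062) = 6018/575.
1.7⁴ = 8.3521 falls short of 6018/575 but 1.7⁵ = 1419857/100000 reaches it, so n = 5.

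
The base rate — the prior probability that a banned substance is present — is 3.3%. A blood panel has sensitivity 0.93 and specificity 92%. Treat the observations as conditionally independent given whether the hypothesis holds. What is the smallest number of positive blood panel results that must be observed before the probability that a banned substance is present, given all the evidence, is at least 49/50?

3

Prior odds: 0.033 ÷ 0.967 = 33/967.
False-positive rate = 1 − 0.92 = 0.08; likelihood ratio of a positive = 0.93/0.08 = 11.625.
Target odds: 0.98 ÷ 0.02 = 49.
Need (33/967) × 11.625ⁿ ≥ 49, i.e. 11.625ⁿ ≥ 47383/33.
11.625² = 135.140625 falls short of 47383/33 but 11.625³ = 804357/512 reaches it, so n = 3.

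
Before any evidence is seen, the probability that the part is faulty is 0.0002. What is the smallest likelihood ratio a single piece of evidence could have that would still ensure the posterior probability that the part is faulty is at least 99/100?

494901

Prior odds = 0.0002/0.9998 = 1/4999.
Target odds = 0.99/0.01 = 99.
Required Bayes factor = 99 ÷ (1/4999) = 494901.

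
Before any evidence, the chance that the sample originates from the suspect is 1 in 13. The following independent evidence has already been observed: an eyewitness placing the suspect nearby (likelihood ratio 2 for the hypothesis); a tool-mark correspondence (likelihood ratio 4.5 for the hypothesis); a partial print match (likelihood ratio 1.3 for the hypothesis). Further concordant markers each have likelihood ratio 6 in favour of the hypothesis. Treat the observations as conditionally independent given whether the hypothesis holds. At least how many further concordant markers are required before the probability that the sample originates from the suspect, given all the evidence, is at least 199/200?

Prior odds = (1/13)/(12/13) = 1/12.
Combined Bayes factor of the evidence already in hand = 2 × 4.5 × 1.3 = 11.7.
Odds after that evidence = (1/12) × 11.7 = 0.975.
Target odds = 0.995/0.005 = 199.
Need 6ⁿ ≥ 199 ÷ 0.975 = 7960/39.
6² = 36 falls short of 7960/39 but 6³ = 216 reaches it, so n = 3.

3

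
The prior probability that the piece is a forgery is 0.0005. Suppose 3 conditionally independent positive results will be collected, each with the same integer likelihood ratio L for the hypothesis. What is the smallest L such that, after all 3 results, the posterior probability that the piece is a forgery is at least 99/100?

Prior odds = 0.0005/0.9995 = 1/1999.
Target odds = 0.99/0.01 = 99.
Need L³ ≥ 99 ÷ (1/1999) = 197901.
58³ = 195112 < 197901 ≤ 205379 = 59³, so L = 59.

59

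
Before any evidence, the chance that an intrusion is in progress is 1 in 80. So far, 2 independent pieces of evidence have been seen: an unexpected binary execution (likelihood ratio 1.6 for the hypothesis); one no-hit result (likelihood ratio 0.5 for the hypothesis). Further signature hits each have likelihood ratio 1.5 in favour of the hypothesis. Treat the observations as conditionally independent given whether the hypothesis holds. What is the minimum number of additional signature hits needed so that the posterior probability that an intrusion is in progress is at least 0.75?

15

Prior odds = 0.0125/0.9875 = 1/79.
Combined Bayes factor of the evidence already in hand = 1.6 × 0.5 = 0.8.
Odds after that evidence = (1/79) × 0.8 = 4/395.
Target odds = 0.75/0.25 = 3.
Need 1.5ⁿ ≥ 3 ÷ (4/395) = 296.25.
1.5¹⁴ = 4782969/16384 falls short of 296.25 but 1.5¹⁵ = 14348907/32768 reaches it, so n = 15.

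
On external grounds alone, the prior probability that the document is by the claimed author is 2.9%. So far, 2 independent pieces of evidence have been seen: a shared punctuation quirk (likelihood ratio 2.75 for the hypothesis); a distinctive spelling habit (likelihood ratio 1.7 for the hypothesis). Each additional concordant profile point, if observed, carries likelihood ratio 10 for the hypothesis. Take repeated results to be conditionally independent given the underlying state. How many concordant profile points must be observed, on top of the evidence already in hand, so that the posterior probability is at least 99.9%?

Prior odds = 0.029/0.971 = 29/971.
Combined Bayes factor of the evidence already in hand = 2.75 × 1.7 = 4.675.
Odds after that evidence = (29/971) × 4.675 = 5423/38840.
Target odds = 0.999/0.001 = 999.
Need 10ⁿ ≥ 999 ÷ (5423/38840) = 38801160/5423.
10³ = 1000 falls short of 38801160/5423 but 10⁴ = 10000 reaches it, so n = 4.

4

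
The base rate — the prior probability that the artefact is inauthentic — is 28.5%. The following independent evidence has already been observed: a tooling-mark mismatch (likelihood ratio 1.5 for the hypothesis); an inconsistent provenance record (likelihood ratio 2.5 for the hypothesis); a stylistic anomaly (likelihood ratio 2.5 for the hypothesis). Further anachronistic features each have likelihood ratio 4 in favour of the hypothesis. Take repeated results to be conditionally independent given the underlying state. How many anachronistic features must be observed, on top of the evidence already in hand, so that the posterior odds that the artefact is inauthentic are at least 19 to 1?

2

Prior odds = 0.285/0.715 = 57/143.
Combined Bayes factor of the evidence already in hand = 1.5 × 2.5 × 2.5 = 9.375.
Odds after that evidence = (57/143) × 9.375 = 4275/1144.
Target odds = 19.
Need 4ⁿ ≥ 19 ÷ (4275/1144) = 1144/225.
4¹ = 4 falls short of 1144/225 but 4² = 16 reaches it, so n = 2.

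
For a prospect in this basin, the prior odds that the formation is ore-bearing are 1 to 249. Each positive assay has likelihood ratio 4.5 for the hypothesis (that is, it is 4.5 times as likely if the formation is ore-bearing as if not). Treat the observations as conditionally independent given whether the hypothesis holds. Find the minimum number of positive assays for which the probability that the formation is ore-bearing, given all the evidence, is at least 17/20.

Prior odds = 1/249.
Likelihood ratio per positive assay = 4.5.
Target posterior odds = 0.85/0.15 = 17/3.
Need (1/249) × 4.5ⁿ ≥ 17/3, i.e. 4.5ⁿ ≥ 1411.
4.5⁴ = 410.0625 falls short of 1411 but 4.5⁵ = 1845.28125 reaches it, so n = 5.

5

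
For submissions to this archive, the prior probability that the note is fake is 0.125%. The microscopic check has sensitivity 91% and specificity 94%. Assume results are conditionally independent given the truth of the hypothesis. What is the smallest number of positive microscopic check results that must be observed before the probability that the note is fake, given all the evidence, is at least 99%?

5

Prior odds: 0.00125 ÷ 0.99875 = 1/799.
False-positive rate = 1 − 0.94 = 0.06; likelihood ratio of a positive = 0.91/0.06 = 91/6.
Target posterior odds = 0.99/0.01 = 99.
Require (91/6)ⁿ ≥ 99 ÷ (1/799) = 79101.
(91/6)⁴ = 68574961/1296 falls short of 79101 but (91/6)⁵ ≈802510 reaches it, so n = 5.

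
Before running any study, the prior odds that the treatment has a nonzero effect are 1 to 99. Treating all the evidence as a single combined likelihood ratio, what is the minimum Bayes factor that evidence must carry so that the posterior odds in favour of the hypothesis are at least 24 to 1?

2376

Prior odds = 1/99.
Target odds = 24.
Required Bayes factor = 24 ÷ (1/99) = 2376.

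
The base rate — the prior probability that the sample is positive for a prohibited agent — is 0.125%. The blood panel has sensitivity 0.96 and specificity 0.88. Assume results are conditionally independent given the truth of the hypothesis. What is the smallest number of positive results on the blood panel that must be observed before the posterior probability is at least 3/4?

Prior odds = 0.00125/0.99875 = 1/799.
False-positive rate = 1 − 0.88 = 0.12; likelihood ratio of a positive = 0.96/0.12 = 8.
Target odds: 0.75 ÷ 0.25 = 3.
Require 8ⁿ ≥ 3 ÷ (1/799) = 2397.
8³ = 512 falls short of 2397 but 8⁴ = 4096 reaches it, so n = 4.

4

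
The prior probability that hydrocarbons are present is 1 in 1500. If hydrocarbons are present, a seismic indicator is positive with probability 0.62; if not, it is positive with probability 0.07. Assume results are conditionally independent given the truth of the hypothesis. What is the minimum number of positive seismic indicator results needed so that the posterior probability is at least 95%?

5

Prior odds = (1/1500)/(1499/1500) = 1/1499.
Likelihood ratio of a positive = 0.62/0.07 = 62/7.
Target posterior odds = 0.95/0.05 = 19.
Need (1/1499) × (62/7)ⁿ ≥ 19, i.e. (62/7)ⁿ ≥ 28481.
(62/7)⁴ = 14776336/2401 falls short of 28481 but (62/7)⁵ = 916132832/16807 reaches it, so n = 5.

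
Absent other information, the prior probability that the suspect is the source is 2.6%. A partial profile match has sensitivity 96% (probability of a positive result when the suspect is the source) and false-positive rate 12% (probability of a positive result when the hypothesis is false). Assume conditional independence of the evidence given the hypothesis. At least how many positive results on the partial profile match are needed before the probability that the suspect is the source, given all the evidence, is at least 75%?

3

Prior odds: 0.026 ÷ 0.974 = 13/487.
Likelihood ratio of a positive result = 0.96/0.12 = 8.
Target posterior odds = 0.75/0.25 = 3.
Require 8ⁿ ≥ 3 ÷ (13/487) = 1461/13.
8² = 64 falls short of 1461/13 but 8³ = 512 reaches it, so n = 3.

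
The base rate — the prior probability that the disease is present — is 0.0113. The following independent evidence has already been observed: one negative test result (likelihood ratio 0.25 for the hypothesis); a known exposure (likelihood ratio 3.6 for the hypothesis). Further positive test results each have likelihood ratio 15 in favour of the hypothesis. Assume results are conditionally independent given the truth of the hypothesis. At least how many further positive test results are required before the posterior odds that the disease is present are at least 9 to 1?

3

Prior odds = 0.0113/0.9887 = 113/9887.
Combined Bayes factor of the evidence already in hand = 0.25 × 3.6 = 0.9.
Odds after that evidence = (113/9887) × 0.9 = 1017/98870.
Target odds = 9.
Need 15ⁿ ≥ 9 ÷ (1017/98870) = 98870/113.
15² = 225 falls short of 98870/113 but 15³ = 3375 reaches it, so n = 3.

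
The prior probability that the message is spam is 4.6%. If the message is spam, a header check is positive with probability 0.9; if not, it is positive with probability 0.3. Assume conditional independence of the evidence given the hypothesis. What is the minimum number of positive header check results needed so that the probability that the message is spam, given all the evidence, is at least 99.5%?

Prior odds: 0.046 ÷ 0.954 = 23/477.
Likelihood ratio of a positive = 0.9/0.3 = 3.
Target posterior odds = 0.995/0.005 = 199.
Need (23/477) × 3ⁿ ≥ 199, i.e. 3ⁿ ≥ 94923/23.
3⁷ = 2187 falls short of 94923/23 but 3⁸ = 6561 reaches it, so n = 8.

8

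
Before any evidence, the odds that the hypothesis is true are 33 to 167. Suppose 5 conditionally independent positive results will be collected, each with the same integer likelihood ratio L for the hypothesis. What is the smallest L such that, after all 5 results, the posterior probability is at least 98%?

Prior odds = 33/167.
Target odds = 0.98/0.02 = 49.
Need L⁵ ≥ 49 ÷ (33/167) = 8183/33.
3⁵ = 243 < 8183/33 ≤ 1024 = 4⁵, so L = 4.

4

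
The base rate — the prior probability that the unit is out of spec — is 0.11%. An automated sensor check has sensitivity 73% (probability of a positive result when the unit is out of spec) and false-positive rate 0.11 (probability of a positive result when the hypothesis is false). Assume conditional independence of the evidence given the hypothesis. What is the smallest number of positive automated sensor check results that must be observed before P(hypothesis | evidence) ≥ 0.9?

5

Prior odds = 0.0011/0.9989 = 11/9989.
Likelihood ratio of a positive result = 0.73/0.11 = 73/11.
Target odds: 0.9 ÷ 0.1 = 9.
Require (73/11)ⁿ ≥ 9 ÷ (11/9989) = 89901/11.
(73/11)⁴ = 28398241/14641 falls short of 89901/11 but (73/11)⁵ ≈12872.1 reaches it, so n = 5.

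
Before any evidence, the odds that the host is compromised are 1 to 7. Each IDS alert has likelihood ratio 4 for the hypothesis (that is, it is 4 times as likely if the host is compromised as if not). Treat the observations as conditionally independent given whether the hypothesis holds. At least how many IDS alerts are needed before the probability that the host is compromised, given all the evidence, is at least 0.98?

5

Prior odds = 1/7.
Likelihood ratio per IDS alert = 4.
Target posterior odds = 0.98/0.02 = 49.
Need (1/7) × 4ⁿ ≥ 49, i.e. 4ⁿ ≥ 343.
4⁴ = 256 falls short of 343 but 4⁵ = 1024 reaches it, so n = 5.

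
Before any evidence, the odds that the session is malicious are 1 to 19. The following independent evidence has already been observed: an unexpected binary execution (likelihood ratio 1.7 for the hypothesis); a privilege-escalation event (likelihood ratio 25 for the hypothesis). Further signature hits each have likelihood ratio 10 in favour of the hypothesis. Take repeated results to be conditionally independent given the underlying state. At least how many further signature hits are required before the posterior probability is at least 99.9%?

3

Prior odds = 1/19.
Combined Bayes factor of the evidence already in hand = 1.7 × 25 = 42.5.
Odds after that evidence = (1/19) × 42.5 = 85/38.
Target odds = 0.999/0.001 = 999.
Need 10ⁿ ≥ 999 ÷ (85/38) = 37962/85.
10² = 100 falls short of 37962/85 but 10³ = 1000 reaches it, so n = 3.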